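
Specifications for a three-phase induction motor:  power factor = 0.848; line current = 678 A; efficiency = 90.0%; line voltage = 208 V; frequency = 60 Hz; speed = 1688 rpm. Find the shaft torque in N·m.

1050 N·m

P_in = √3·V·I·cosφ = 1.732 × 208 × 678 × 0.848 = 207127 W
P_out = η·P_in = 0.9 × 207127 = 186414 W
n = 1688 rpm
ω = 2π×1688/60 = 176.8 rad/s
τ = P_out/ω = 186414/176.8 = 1050 N·m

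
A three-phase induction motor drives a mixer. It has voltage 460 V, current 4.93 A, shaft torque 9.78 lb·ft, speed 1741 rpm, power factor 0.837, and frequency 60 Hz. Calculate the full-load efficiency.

τ = 9.78 lb·ft × 1.356 = 13.26 N·m
ω = 2π × 1741/60 = 182.3 rad/s; P_out = τω = 13.26 × 182.3 = 2417 W
P_in = √3·V_L·I_L·cosφ = 1.732 × 460 × 4.93 × 0.837 = 3288 W
η = P_out / P_in = 2417 / 3288 = 0.735 = 73.5%

73.5 %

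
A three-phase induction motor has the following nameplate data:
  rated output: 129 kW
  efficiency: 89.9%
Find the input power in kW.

P_out = 129000 W
P_in = P_out/η = 129000/0.899 = 143493 W = 143 kW

143 kW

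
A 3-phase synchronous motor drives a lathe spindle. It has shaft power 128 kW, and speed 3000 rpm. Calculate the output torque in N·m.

407 N·m

ω = 2π × 3000/60 = 314.2 rad/s
τ = P/ω = 128000/314.2 = 407 N·m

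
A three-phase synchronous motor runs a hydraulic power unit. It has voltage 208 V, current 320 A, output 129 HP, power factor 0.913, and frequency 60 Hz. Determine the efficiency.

P_out = 129 × 746 = 96234 W
P_in = √3·V_L·I_L·cosφ = 1.732 × 208 × 320 × 0.913 = 105252 W
η = P_out / P_in = 96234 / 105252 = 0.914 = 91.4%

91.4 %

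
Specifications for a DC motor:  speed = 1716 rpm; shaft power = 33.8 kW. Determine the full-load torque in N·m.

188 N·m

ω = 2π × 1716/60 = 179.7 rad/s
τ = P/ω = 33800/179.7 = 188 N·m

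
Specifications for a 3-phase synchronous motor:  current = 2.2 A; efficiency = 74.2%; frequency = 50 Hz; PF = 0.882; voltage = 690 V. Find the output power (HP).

2.31 HP

P_in = √3·V·I·cosφ = 1.732 × 690 × 2.2 × 0.882 = 2319 W
P_out = η·P_in = 0.742 × 2319 = 1721 W
= 1721/746 = 2.31 HP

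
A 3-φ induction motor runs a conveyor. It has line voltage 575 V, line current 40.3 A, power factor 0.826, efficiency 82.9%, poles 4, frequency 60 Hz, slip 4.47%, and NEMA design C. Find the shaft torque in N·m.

153 N·m

P_in = √3·V·I·cosφ = 1.732 × 575 × 40.3 × 0.826 = 33151 W
P_out = η·P_in = 0.829 × 33151 = 27482 W
n_s = 120×60/4 = 1800 rpm; n = 1800×(1−0.0447) = 1720 rpm
ω = 2π×1720/60 = 180.1 rad/s
τ = P_out/ω = 27482/180.1 = 153 N·m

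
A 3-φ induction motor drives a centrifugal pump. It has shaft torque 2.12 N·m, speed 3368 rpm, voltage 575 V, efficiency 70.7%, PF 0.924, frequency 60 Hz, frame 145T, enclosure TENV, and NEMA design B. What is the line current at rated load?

1.15 A

ω = 2π×3368/60 = 352.7 rad/s; P_out = τω = 2.12 × 352.7 = 748 W
P_in = P_out / η = 748 / 0.707 = 1058 W
I_L = P_in / (√3·V_L·cosφ) = 1058 / (1.732 × 575 × 0.924) = 1.15 A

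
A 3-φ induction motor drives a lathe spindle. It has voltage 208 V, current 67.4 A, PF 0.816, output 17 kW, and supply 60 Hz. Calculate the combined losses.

2.81 kW

P_in = √3·V·I·cosφ = 1.732×208×67.4×0.816 = 19814 W
P_out = 17000 W
Losses = P_in − P_out = 19814 − 17000 = 2814 W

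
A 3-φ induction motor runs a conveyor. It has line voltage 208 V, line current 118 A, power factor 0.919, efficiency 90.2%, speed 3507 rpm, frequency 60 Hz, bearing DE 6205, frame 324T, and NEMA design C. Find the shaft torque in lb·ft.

P_in = √3·V·I·cosφ = 1.732 × 208 × 118 × 0.919 = 39067 W
P_out = η·P_in = 0.902 × 39067 = 35238 W
n = 3507 rpm
ω = 2π×3507/60 = 367.3 rad/s
τ = P_out/ω = 35238/367.3 = 95.94 N·m
In lb·ft: 95.94/1.356 = 70.8 lb·ft

70.8 lb·ft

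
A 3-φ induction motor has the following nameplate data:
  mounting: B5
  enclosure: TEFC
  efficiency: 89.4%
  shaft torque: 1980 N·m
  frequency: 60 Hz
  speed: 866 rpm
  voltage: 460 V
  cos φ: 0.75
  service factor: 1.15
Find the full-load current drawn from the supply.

ω = 2π×866/60 = 90.69 rad/s; P_out = τω = 1980 × 90.69 = 179566 W
P_in = P_out / η = 179566 / 0.894 = 200857 W
I_L = P_in / (√3·V_L·cosφ) = 200857 / (1.732 × 460 × 0.75) = 336 A

336 A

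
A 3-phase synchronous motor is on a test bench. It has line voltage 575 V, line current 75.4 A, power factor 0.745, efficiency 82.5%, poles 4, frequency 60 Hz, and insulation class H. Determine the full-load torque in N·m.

P_in = √3·V·I·cosφ = 1.732 × 575 × 75.4 × 0.745 = 55943 W
P_out = η·P_in = 0.825 × 55943 = 46153 W
n = n_s = 120×60/4 = 1800 rpm (synchronous)
ω = 2π×1800/60 = 188.5 rad/s
τ = P_out/ω = 46153/188.5 = 245 N·m

245 N·m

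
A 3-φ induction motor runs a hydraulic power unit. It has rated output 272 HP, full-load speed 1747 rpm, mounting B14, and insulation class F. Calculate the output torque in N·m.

P_out = 272 × 746 = 202912 W
ω = 2π × 1747/60 = 182.9 rad/s
τ = P_out/ω = 202912/182.9 = 1110 N·m

1110 N·m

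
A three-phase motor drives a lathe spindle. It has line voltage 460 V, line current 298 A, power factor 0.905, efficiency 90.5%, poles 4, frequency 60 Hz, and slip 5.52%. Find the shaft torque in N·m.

P_in = √3·V·I·cosφ = 1.732 × 460 × 298 × 0.905 = 214867 W
P_out = η·P_in = 0.905 × 214867 = 194455 W
n_s = 120×60/4 = 1800 rpm; n = 1800×(1−0.0552) = 1701 rpm
ω = 2π×1701/60 = 178.1 rad/s
τ = P_out/ω = 194455/178.1 = 1090 N·m

1090 N·m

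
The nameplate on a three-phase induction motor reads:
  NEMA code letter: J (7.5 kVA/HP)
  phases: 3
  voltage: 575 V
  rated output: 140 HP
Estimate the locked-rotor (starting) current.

1050 A

S_LR = 7.5 × 140 = 1050 kVA
I_LR = S_LR/(√3·V_L) = 1050000/(1.732×575) = 1050 A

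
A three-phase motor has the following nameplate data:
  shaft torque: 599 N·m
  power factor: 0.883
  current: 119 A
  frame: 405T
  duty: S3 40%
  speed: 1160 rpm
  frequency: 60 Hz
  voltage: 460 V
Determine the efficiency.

86.9 %

ω = 2π × 1160/60 = 121.5 rad/s; P_out = τω = 599 × 121.5 = 72779 W
P_in = √3·V_L·I_L·cosφ = 1.732 × 460 × 119 × 0.883 = 83717 W
η = P_out / P_in = 72779 / 83717 = 0.869 = 86.9%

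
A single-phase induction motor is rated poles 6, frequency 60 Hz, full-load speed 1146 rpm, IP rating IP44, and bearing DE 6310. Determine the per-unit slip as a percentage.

n_s = 120f/p = 120×60/6 = 1200 rpm
s = (n_s − n)/n_s = (1200 − 1146)/1200 = 0.0450

4.50 %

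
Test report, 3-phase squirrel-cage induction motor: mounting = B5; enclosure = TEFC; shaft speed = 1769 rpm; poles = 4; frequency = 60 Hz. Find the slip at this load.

1.72 %

n_s = 120f/p = 120×60/4 = 1800 rpm
s = (n_s − n)/n_s = (1800 − 1769)/1800 = 0.0172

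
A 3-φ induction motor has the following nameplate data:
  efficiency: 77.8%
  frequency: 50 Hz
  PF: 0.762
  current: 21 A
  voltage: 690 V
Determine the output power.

14.9 kW

P_in = √3·V·I·cosφ = 1.732 × 690 × 21 × 0.762 = 19124 W
P_out = η·P_in = 0.778 × 19124 = 14878 W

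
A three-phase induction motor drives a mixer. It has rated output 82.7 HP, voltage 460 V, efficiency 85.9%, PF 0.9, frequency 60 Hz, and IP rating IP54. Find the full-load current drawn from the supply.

P_out = 82.7 × 746 = 61694 W
P_in = P_out / η = 61694 / 0.859 = 71821 W
I_L = P_in / (√3·V_L·cosφ) = 71821 / (1.732 × 460 × 0.9) = 100 A

100 A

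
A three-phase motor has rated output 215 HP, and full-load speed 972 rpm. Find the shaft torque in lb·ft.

P_out = 215 × 746 = 160390 W
ω = 2π × 972/60 = 101.8 rad/s
τ = P_out/ω = 160390/101.8 = 1576 N·m
In lb·ft: 1576/1.356 = 1160 lb·ft

1160 lb·ft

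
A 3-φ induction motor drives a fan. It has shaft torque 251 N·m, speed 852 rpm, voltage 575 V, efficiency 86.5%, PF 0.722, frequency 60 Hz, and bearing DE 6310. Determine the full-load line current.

36 A

ω = 2π×852/60 = 89.22 rad/s; P_out = τω = 251 × 89.22 = 22394 W
P_in = P_out / η = 22394 / 0.865 = 25889 W
I_L = P_in / (√3·V_L·cosφ) = 25889 / (1.732 × 575 × 0.722) = 36 A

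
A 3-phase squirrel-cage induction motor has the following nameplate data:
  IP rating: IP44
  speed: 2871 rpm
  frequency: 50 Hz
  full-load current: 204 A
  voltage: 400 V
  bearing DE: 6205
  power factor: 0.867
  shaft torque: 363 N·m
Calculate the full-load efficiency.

89.1 %

ω = 2π × 2871/60 = 300.7 rad/s; P_out = τω = 363 × 300.7 = 109154 W
P_in = √3·V_L·I_L·cosφ = 1.732 × 400 × 204 × 0.867 = 122534 W
η = P_out / P_in = 109154 / 122534 = 0.891 = 89.1%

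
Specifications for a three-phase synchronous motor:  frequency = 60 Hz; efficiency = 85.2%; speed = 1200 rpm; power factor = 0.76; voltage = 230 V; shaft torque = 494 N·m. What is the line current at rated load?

ω = 2π×1200/60 = 125.7 rad/s; P_out = τω = 494 × 125.7 = 62096 W
P_in = P_out / η = 62096 / 0.852 = 72883 W
I_L = P_in / (√3·V_L·cosφ) = 72883 / (1.732 × 230 × 0.76) = 241 A

241 A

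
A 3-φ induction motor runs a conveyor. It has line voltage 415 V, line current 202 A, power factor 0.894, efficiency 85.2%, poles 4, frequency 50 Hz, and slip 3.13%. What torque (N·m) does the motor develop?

727 N·m

P_in = √3·V·I·cosφ = 1.732 × 415 × 202 × 0.894 = 129803 W
P_out = η·P_in = 0.852 × 129803 = 110592 W
n_s = 120×50/4 = 1500 rpm; n = 1500×(1−0.0313) = 1453 rpm
ω = 2π×1453/60 = 152.2 rad/s
τ = P_out/ω = 110592/152.2 = 727 N·m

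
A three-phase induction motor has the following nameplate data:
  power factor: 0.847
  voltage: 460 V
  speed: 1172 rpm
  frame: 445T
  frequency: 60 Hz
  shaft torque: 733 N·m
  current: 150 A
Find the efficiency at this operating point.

ω = 2π × 1172/60 = 122.7 rad/s; P_out = τω = 733 × 122.7 = 89939 W
P_in = √3·V_L·I_L·cosφ = 1.732 × 460 × 150 × 0.847 = 101223 W
η = P_out / P_in = 89939 / 101223 = 0.889 = 88.9%

88.9 %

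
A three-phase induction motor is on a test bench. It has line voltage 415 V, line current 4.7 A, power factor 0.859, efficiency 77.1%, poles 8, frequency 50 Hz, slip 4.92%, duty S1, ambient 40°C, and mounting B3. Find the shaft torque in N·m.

P_in = √3·V·I·cosφ = 1.732 × 415 × 4.7 × 0.859 = 2902 W
P_out = η·P_in = 0.771 × 2902 = 2237 W
n_s = 120×50/8 = 750 rpm; n = 750×(1−0.0492) = 713 rpm
ω = 2π×713/60 = 74.67 rad/s
τ = P_out/ω = 2237/74.67 = 30 N·m

30 N·m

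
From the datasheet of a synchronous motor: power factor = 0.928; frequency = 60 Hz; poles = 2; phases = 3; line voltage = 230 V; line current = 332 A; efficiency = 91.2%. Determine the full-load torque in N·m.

297 N·m

P_in = √3·V·I·cosφ = 1.732 × 230 × 332 × 0.928 = 122733 W
P_out = η·P_in = 0.912 × 122733 = 111932 W
n = n_s = 120×60/2 = 3600 rpm (synchronous)
ω = 2π×3600/60 = 377 rad/s
τ = P_out/ω = 111932/377 = 297 N·m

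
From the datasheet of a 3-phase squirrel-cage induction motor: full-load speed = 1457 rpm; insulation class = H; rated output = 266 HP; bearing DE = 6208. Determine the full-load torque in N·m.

1300 N·m

P_out = 266 × 746 = 198436 W
ω = 2π × 1457/60 = 152.6 rad/s
τ = P_out/ω = 198436/152.6 = 1300 N·m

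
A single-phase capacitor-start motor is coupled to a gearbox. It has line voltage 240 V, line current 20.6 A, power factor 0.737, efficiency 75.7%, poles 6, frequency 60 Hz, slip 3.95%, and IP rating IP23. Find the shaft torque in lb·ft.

16.9 lb·ft

P_in = V·I·cosφ = 240 × 20.6 × 0.737 = 3644 W
P_out = η·P_in = 0.757 × 3644 = 2759 W
n_s = 120×60/6 = 1200 rpm; n = 1200×(1−0.0395) = 1153 rpm
ω = 2π×1153/60 = 120.7 rad/s
τ = P_out/ω = 2759/120.7 = 22.86 N·m
In lb·ft: 22.86/1.356 = 16.9 lb·ft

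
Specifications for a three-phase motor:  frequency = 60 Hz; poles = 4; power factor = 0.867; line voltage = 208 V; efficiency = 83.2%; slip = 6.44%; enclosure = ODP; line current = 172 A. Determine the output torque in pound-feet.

P_in = √3·V·I·cosφ = 1.732 × 208 × 172 × 0.867 = 53723 W
P_out = η·P_in = 0.832 × 53723 = 44698 W
n_s = 120×60/4 = 1800 rpm; n = 1800×(1−0.0644) = 1684 rpm
ω = 2π×1684/60 = 176.3 rad/s
τ = P_out/ω = 44698/176.3 = 253.5 N·m
In lb·ft: 253.5/1.356 = 187 lb·ft

187 lb·ft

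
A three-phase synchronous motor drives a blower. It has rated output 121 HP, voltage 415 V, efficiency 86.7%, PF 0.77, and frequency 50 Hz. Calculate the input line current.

P_out = 121 × 746 = 90266 W
P_in = P_out / η = 90266 / 0.867 = 104113 W
I_L = P_in / (√3·V_L·cosφ) = 104113 / (1.732 × 415 × 0.77) = 188 A

188 A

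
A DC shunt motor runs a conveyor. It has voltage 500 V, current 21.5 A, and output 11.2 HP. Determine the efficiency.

77.7 %

P_out = 11.2 × 746 = 8355 W
P_in = V·I = 500 × 21.5 = 10750 W
η = P_out / P_in = 8355 / 10750 = 0.777 = 77.7%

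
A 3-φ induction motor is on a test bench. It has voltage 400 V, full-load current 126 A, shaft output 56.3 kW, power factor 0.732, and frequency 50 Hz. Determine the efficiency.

P_out = 56.3 kW = 56300 W
P_in = √3·V_L·I_L·cosφ = 1.732 × 400 × 126 × 0.732 = 63898 W
η = P_out / P_in = 56300 / 63898 = 0.881 = 88.1%

88.1 %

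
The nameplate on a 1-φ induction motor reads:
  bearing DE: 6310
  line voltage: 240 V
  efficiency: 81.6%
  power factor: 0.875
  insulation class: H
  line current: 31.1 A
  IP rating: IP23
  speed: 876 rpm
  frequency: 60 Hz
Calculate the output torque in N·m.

P_in = V·I·cosφ = 240 × 31.1 × 0.875 = 6531 W
P_out = η·P_in = 0.816 × 6531 = 5329 W
n = 876 rpm
ω = 2π×876/60 = 91.73 rad/s
τ = P_out/ω = 5329/91.73 = 58.1 N·m

58.1 N·m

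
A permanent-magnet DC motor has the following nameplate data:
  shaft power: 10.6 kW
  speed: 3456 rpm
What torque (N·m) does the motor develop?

ω = 2π × 3456/60 = 361.9 rad/s
τ = P/ω = 10600/361.9 = 29.3 N·m

29.3 N·m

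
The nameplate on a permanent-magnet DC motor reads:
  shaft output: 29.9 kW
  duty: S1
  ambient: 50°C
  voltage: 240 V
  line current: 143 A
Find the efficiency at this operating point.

87.1 %

P_out = 29.9 kW = 29900 W
P_in = V·I = 240 × 143 = 34320 W
η = P_out / P_in = 29900 / 34320 = 0.871 = 87.1%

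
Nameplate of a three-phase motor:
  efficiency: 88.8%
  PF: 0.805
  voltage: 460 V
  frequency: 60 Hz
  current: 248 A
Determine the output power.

P_in = √3·V·I·cosφ = 1.732 × 460 × 248 × 0.805 = 159057 W
P_out = η·P_in = 0.888 × 159057 = 141243 W

141 kW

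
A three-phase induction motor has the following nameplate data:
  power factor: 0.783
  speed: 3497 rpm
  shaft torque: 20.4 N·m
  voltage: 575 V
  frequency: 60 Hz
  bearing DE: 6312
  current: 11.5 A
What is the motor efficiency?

ω = 2π × 3497/60 = 366.2 rad/s; P_out = τω = 20.4 × 366.2 = 7470 W
P_in = √3·V_L·I_L·cosφ = 1.732 × 575 × 11.5 × 0.783 = 8968 W
η = P_out / P_in = 7470 / 8968 = 0.833 = 83.3%

83.3 %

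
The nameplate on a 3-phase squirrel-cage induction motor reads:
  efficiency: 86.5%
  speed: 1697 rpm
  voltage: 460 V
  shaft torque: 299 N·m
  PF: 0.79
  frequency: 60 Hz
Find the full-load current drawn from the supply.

ω = 2π×1697/60 = 177.7 rad/s; P_out = τω = 299 × 177.7 = 53132 W
P_in = P_out / η = 53132 / 0.865 = 61424 W
I_L = P_in / (√3·V_L·cosφ) = 61424 / (1.732 × 460 × 0.79) = 97.6 A

97.6 A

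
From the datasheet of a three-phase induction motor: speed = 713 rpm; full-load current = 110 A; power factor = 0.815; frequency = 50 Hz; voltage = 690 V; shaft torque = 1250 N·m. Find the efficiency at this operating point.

ω = 2π × 713/60 = 74.67 rad/s; P_out = τω = 1250 × 74.67 = 93338 W
P_in = √3·V_L·I_L·cosφ = 1.732 × 690 × 110 × 0.815 = 107139 W
η = P_out / P_in = 93338 / 107139 = 0.871 = 87.1%

87.1 %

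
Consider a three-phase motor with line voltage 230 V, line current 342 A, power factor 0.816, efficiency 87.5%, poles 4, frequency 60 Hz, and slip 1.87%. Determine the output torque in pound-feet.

388 lb·ft

P_in = √3·V·I·cosφ = 1.732 × 230 × 342 × 0.816 = 111171 W
P_out = η·P_in = 0.875 × 111171 = 97275 W
n_s = 120×60/4 = 1800 rpm; n = 1800×(1−0.0187) = 1766 rpm
ω = 2π×1766/60 = 184.9 rad/s
τ = P_out/ω = 97275/184.9 = 526.1 N·m
In lb·ft: 526.1/1.356 = 388 lb·ft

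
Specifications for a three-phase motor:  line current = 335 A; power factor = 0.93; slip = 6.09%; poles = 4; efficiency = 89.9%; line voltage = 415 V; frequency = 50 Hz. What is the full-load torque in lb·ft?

P_in = √3·V·I·cosφ = 1.732 × 415 × 335 × 0.93 = 223936 W
P_out = η·P_in = 0.899 × 223936 = 201318 W
n_s = 120×50/4 = 1500 rpm; n = 1500×(1−0.0609) = 1409 rpm
ω = 2π×1409/60 = 147.6 rad/s
τ = P_out/ω = 201318/147.6 = 1364 N·m
In lb·ft: 1364/1.356 = 1010 lb·ft

1010 lb·ft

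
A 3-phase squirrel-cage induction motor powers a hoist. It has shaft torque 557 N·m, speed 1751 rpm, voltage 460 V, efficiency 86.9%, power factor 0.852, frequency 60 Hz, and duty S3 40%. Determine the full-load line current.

ω = 2π×1751/60 = 183.4 rad/s; P_out = τω = 557 × 183.4 = 102154 W
P_in = P_out / η = 102154 / 0.869 = 117554 W
I_L = P_in / (√3·V_L·cosφ) = 117554 / (1.732 × 460 × 0.852) = 173 A

173 A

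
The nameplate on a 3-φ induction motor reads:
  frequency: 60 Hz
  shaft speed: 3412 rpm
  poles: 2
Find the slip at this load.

n_s = 120f/p = 120×60/2 = 3600 rpm
s = (n_s − n)/n_s = (3600 − 3412)/3600 = 0.0522

5.2 %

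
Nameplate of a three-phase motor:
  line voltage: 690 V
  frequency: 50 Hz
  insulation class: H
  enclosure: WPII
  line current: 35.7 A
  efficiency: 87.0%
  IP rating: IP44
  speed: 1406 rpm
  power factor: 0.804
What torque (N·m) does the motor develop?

P_in = √3·V·I·cosφ = 1.732 × 690 × 35.7 × 0.804 = 34302 W
P_out = η·P_in = 0.87 × 34302 = 29843 W
n = 1406 rpm
ω = 2π×1406/60 = 147.2 rad/s
τ = P_out/ω = 29843/147.2 = 203 N·m

203 N·m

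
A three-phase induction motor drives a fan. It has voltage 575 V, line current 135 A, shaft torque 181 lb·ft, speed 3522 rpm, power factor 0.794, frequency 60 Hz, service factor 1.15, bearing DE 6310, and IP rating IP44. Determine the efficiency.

τ = 181 lb·ft × 1.356 = 245.4 N·m
ω = 2π × 3522/60 = 368.8 rad/s; P_out = τω = 245.4 × 368.8 = 90504 W
P_in = √3·V_L·I_L·cosφ = 1.732 × 575 × 135 × 0.794 = 106751 W
η = P_out / P_in = 90504 / 106751 = 0.848 = 84.8%

84.8 %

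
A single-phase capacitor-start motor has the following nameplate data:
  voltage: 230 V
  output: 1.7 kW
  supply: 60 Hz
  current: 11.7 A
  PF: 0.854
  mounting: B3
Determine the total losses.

P_in = V·I·cosφ = 230×11.7×0.854 = 2298 W
P_out = 1700 W
Losses = P_in − P_out = 2298 − 1700 = 598 W

598 W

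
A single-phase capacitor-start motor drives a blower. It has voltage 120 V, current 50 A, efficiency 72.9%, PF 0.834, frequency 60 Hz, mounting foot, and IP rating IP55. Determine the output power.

3.65 kW

P_in = V·I·cosφ = 120 × 50 × 0.834 = 5004 W
P_out = η·P_in = 0.729 × 5004 = 3648 W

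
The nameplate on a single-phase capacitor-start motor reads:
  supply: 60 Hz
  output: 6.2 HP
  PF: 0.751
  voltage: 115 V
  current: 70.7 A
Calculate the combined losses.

1.48 kW

P_in = V·I·cosφ = 115×70.7×0.751 = 6106 W
P_out = 6.2×746 = 4625 W
Losses = P_in − P_out = 6106 − 4625 = 1481 W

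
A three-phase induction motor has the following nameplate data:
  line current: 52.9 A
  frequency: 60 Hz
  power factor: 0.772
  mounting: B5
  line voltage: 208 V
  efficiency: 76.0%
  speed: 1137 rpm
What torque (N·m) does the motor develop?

P_in = √3·V·I·cosφ = 1.732 × 208 × 52.9 × 0.772 = 14712 W
P_out = η·P_in = 0.76 × 14712 = 11181 W
n = 1137 rpm
ω = 2π×1137/60 = 119.1 rad/s
τ = P_out/ω = 11181/119.1 = 93.9 N·m

93.9 N·m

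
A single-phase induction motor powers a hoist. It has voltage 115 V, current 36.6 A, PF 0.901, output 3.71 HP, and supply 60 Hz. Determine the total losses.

1020 W

P_in = V·I·cosφ = 115×36.6×0.901 = 3792 W
P_out = 3.71×746 = 2768 W
Losses = P_in − P_out = 3792 − 2768 = 1024 W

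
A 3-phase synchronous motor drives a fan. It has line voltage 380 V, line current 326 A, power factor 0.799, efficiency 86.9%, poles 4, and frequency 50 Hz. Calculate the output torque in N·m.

P_in = √3·V·I·cosφ = 1.732 × 380 × 326 × 0.799 = 171434 W
P_out = η·P_in = 0.869 × 171434 = 148976 W
n = n_s = 120×50/4 = 1500 rpm (synchronous)
ω = 2π×1500/60 = 157.1 rad/s
τ = P_out/ω = 148976/157.1 = 948 N·m

948 N·m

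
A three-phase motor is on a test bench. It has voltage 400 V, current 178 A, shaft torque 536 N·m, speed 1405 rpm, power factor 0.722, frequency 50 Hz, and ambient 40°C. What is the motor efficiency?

ω = 2π × 1405/60 = 147.1 rad/s; P_out = τω = 536 × 147.1 = 78846 W
P_in = √3·V_L·I_L·cosφ = 1.732 × 400 × 178 × 0.722 = 89036 W
η = P_out / P_in = 78846 / 89036 = 0.886 = 88.6%

88.6 %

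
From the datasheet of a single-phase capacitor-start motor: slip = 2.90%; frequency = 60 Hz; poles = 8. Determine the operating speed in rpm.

n_s = 120f/p = 120×60/8 = 900 rpm
n = n_s(1 − s) = 900 × (1 − 0.029) = 874 rpm

874 rpm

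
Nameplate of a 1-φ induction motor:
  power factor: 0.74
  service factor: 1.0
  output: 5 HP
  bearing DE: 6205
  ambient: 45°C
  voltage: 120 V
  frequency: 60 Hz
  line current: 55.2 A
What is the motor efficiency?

P_out = 5 × 746 = 3730 W
P_in = V·I·cosφ = 120 × 55.2 × 0.74 = 4902 W
η = P_out / P_in = 3730 / 4902 = 0.761 = 76.1%

76.1 %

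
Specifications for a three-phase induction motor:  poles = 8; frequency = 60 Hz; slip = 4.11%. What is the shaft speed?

n_s = 120f/p = 120×60/8 = 900 rpm
n = n_s(1 − s) = 900 × (1 − 0.0411) = 863 rpm

863 rpm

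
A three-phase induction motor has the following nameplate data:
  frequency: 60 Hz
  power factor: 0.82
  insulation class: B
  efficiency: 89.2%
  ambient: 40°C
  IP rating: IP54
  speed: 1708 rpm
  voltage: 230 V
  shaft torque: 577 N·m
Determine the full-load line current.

ω = 2π×1708/60 = 178.9 rad/s; P_out = τω = 577 × 178.9 = 103225 W
P_in = P_out / η = 103225 / 0.892 = 115723 W
I_L = P_in / (√3·V_L·cosφ) = 115723 / (1.732 × 230 × 0.82) = 354 A

354 A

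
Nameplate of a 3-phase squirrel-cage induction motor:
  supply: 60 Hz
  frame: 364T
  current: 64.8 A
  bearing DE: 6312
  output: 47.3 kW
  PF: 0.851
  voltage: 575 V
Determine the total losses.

P_in = √3·V·I·cosφ = 1.732×575×64.8×0.851 = 54919 W
P_out = 47300 W
Losses = P_in − P_out = 54919 − 47300 = 7619 W

7620 W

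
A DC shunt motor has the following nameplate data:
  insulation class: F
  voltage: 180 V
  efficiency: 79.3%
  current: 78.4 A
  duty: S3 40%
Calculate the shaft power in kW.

11.2 kW

P_in = V·I = 180 × 78.4 = 14112 W
P_out = η·P_in = 0.793 × 14112 = 11191 W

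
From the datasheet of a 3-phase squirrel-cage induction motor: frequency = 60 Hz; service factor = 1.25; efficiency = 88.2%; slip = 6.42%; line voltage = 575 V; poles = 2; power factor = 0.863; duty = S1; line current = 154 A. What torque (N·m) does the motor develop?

P_in = √3·V·I·cosφ = 1.732 × 575 × 154 × 0.863 = 132357 W
P_out = η·P_in = 0.882 × 132357 = 116739 W
n_s = 120×60/2 = 3600 rpm; n = 3600×(1−0.0642) = 3369 rpm
ω = 2π×3369/60 = 352.8 rad/s
τ = P_out/ω = 116739/352.8 = 331 N·m

331 N·m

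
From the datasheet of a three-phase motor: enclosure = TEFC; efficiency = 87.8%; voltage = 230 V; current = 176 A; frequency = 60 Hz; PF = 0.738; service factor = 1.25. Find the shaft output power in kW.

P_in = √3·V·I·cosφ = 1.732 × 230 × 176 × 0.738 = 51742 W
P_out = η·P_in = 0.878 × 51742 = 45429 W

45.4 kW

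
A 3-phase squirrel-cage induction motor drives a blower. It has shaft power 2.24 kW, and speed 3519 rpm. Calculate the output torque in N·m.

6.08 N·m

ω = 2π × 3519/60 = 368.5 rad/s
τ = P/ω = 2240/368.5 = 6.08 N·m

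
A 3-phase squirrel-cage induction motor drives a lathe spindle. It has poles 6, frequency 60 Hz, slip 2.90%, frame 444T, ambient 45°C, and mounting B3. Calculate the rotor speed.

1165 rpm

n_s = 120f/p = 120×60/6 = 1200 rpm
n = n_s(1 − s) = 1200 × (1 − 0.029) = 1165 rpm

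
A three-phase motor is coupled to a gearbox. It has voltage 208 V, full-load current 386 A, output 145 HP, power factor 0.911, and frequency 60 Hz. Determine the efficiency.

P_out = 145 × 746 = 108170 W
P_in = √3·V_L·I_L·cosφ = 1.732 × 208 × 386 × 0.911 = 126683 W
η = P_out / P_in = 108170 / 126683 = 0.854 = 85.4%

85.4 %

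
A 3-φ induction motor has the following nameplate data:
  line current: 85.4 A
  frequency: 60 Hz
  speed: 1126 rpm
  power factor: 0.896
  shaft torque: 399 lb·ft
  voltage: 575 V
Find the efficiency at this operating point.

τ = 399 lb·ft × 1.356 = 541 N·m
ω = 2π × 1126/60 = 117.9 rad/s; P_out = τω = 541 × 117.9 = 63784 W
P_in = √3·V_L·I_L·cosφ = 1.732 × 575 × 85.4 × 0.896 = 76205 W
η = P_out / P_in = 63784 / 76205 = 0.837 = 83.7%

83.7 %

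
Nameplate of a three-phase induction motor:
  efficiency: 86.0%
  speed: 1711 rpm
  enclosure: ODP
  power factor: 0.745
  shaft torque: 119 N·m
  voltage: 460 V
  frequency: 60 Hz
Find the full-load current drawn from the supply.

41.8 A

ω = 2π×1711/60 = 179.2 rad/s; P_out = τω = 119 × 179.2 = 21325 W
P_in = P_out / η = 21325 / 0.860 = 24797 W
I_L = P_in / (√3·V_L·cosφ) = 24797 / (1.732 × 460 × 0.745) = 41.8 A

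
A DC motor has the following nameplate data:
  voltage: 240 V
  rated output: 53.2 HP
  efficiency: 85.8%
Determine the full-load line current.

P_out = 53.2 × 746 = 39687 W
P_in = P_out / η = 39687 / 0.858 = 46255 W
I = P_in / V = 46255 / 240 = 193 A

193 A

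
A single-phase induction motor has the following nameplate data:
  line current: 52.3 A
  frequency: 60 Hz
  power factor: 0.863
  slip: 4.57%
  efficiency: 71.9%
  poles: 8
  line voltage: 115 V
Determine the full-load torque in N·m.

P_in = V·I·cosφ = 115 × 52.3 × 0.863 = 5191 W
P_out = η·P_in = 0.719 × 5191 = 3732 W
n_s = 120×60/8 = 900 rpm; n = 900×(1−0.0457) = 859 rpm
ω = 2π×859/60 = 89.95 rad/s
τ = P_out/ω = 3732/89.95 = 41.5 N·m

41.5 N·m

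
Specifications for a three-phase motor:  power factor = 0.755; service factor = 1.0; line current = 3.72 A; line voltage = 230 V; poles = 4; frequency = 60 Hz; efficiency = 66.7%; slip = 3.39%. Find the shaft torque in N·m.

4.1 N·m

P_in = √3·V·I·cosφ = 1.732 × 230 × 3.72 × 0.755 = 1119 W
P_out = η·P_in = 0.667 × 1119 = 746 W
n_s = 120×60/4 = 1800 rpm; n = 1800×(1−0.0339) = 1739 rpm
ω = 2π×1739/60 = 182.1 rad/s
τ = P_out/ω = 746/182.1 = 4.1 N·m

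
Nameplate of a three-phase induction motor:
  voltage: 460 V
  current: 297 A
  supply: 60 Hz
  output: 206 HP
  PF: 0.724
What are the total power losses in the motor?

P_in = √3·V·I·cosφ = 1.732×460×297×0.724 = 171317 W
P_out = 206×746 = 153676 W
Losses = P_in − P_out = 171317 − 153676 = 17641 W

17600 W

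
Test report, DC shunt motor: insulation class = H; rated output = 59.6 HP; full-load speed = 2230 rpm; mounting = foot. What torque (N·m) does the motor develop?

P_out = 59.6 × 746 = 44462 W
ω = 2π × 2230/60 = 233.5 rad/s
τ = P_out/ω = 44462/233.5 = 190 N·m

190 N·m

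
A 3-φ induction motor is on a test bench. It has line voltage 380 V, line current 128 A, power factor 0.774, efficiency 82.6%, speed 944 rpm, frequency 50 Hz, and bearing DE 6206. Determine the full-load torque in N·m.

P_in = √3·V·I·cosφ = 1.732 × 380 × 128 × 0.774 = 65205 W
P_out = η·P_in = 0.826 × 65205 = 53859 W
n = 944 rpm
ω = 2π×944/60 = 98.86 rad/s
τ = P_out/ω = 53859/98.86 = 545 N·m

545 N·m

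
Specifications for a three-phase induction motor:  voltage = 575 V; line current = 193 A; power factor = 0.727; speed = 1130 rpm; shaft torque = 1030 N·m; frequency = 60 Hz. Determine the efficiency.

87.2 %

ω = 2π × 1130/60 = 118.3 rad/s; P_out = τω = 1030 × 118.3 = 121849 W
P_in = √3·V_L·I_L·cosφ = 1.732 × 575 × 193 × 0.727 = 139736 W
η = P_out / P_in = 121849 / 139736 = 0.872 = 87.2%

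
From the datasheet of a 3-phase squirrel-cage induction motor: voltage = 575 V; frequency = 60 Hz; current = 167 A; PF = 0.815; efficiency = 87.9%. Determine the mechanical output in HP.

160 HP

P_in = √3·V·I·cosφ = 1.732 × 575 × 167 × 0.815 = 135547 W
P_out = η·P_in = 0.879 × 135547 = 119146 W
= 119146/746 = 160 HP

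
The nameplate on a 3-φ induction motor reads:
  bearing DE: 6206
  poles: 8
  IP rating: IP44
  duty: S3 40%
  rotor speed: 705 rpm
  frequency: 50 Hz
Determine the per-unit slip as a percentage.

6.00 %

n_s = 120f/p = 120×50/8 = 750 rpm
s = (n_s − n)/n_s = (750 − 705)/750 = 0.0600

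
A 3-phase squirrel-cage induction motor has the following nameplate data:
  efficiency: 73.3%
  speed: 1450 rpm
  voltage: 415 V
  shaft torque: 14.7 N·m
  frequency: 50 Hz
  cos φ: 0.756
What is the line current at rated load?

ω = 2π×1450/60 = 151.8 rad/s; P_out = τω = 14.7 × 151.8 = 2231 W
P_in = P_out / η = 2231 / 0.733 = 3044 W
I_L = P_in / (√3·V_L·cosφ) = 3044 / (1.732 × 415 × 0.756) = 5.6 A

5.6 A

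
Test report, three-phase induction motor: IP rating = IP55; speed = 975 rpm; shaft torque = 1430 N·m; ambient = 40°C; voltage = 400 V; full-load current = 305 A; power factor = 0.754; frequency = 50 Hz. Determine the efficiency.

ω = 2π × 975/60 = 102.1 rad/s; P_out = τω = 1430 × 102.1 = 146003 W
P_in = √3·V_L·I_L·cosφ = 1.732 × 400 × 305 × 0.754 = 159323 W
η = P_out / P_in = 146003 / 159323 = 0.916 = 91.6%

91.6 %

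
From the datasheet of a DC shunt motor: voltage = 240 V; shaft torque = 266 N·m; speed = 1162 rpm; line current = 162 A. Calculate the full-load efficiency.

83.3 %

ω = 2π × 1162/60 = 121.7 rad/s; P_out = τω = 266 × 121.7 = 32372 W
P_in = V·I = 240 × 162 = 38880 W
η = P_out / P_in = 32372 / 38880 = 0.833 = 83.3%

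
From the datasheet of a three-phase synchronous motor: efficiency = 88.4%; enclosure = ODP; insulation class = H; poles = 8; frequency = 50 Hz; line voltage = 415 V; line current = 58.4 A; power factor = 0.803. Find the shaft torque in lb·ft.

280 lb·ft

P_in = √3·V·I·cosφ = 1.732 × 415 × 58.4 × 0.803 = 33707 W
P_out = η·P_in = 0.884 × 33707 = 29797 W
n = n_s = 120×50/8 = 750 rpm (synchronous)
ω = 2π×750/60 = 78.54 rad/s
τ = P_out/ω = 29797/78.54 = 379.4 N·m
In lb·ft: 379.4/1.356 = 280 lb·ft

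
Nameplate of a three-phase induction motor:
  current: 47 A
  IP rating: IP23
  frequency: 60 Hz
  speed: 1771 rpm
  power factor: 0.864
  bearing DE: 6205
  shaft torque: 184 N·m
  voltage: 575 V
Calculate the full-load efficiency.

ω = 2π × 1771/60 = 185.5 rad/s; P_out = τω = 184 × 185.5 = 34132 W
P_in = √3·V_L·I_L·cosφ = 1.732 × 575 × 47 × 0.864 = 40442 W
η = P_out / P_in = 34132 / 40442 = 0.844 = 84.4%

84.4 %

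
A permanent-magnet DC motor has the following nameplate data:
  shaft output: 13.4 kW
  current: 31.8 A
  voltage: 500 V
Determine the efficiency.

P_out = 13.4 kW = 13400 W
P_in = V·I = 500 × 31.8 = 15900 W
η = P_out / P_in = 13400 / 15900 = 0.843 = 84.3%

84.3 %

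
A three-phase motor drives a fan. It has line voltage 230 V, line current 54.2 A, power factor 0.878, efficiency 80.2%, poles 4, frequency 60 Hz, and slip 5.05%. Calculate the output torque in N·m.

P_in = √3·V·I·cosφ = 1.732 × 230 × 54.2 × 0.878 = 18957 W
P_out = η·P_in = 0.802 × 18957 = 15204 W
n_s = 120×60/4 = 1800 rpm; n = 1800×(1−0.0505) = 1709 rpm
ω = 2π×1709/60 = 179 rad/s
τ = P_out/ω = 15204/179 = 84.9 N·m

84.9 N·m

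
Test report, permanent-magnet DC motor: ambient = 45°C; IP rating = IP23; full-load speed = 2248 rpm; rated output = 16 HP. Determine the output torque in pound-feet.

P_out = 16 × 746 = 11936 W
ω = 2π × 2248/60 = 235.4 rad/s
τ = P_out/ω = 11936/235.4 = 50.71 N·m
In lb·ft: 50.71/1.356 = 37.4 lb·ft

37.4 lb·ft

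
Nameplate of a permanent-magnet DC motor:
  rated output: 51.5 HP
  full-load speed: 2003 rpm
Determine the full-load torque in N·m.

183 N·m

P_out = 51.5 × 746 = 38419 W
ω = 2π × 2003/60 = 209.8 rad/s
τ = P_out/ω = 38419/209.8 = 183 N·m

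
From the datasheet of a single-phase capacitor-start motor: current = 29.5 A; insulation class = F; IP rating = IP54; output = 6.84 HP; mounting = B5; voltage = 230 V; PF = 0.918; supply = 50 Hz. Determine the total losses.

1130 W

P_in = V·I·cosφ = 230×29.5×0.918 = 6229 W
P_out = 6.84×746 = 5103 W
Losses = P_in − P_out = 6229 − 5103 = 1126 W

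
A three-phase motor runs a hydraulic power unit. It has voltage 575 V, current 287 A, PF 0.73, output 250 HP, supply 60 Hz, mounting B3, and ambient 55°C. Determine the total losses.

22200 W

P_in = √3·V·I·cosφ = 1.732×575×287×0.73 = 208651 W
P_out = 250×746 = 186500 W
Losses = P_in − P_out = 208651 − 186500 = 22151 W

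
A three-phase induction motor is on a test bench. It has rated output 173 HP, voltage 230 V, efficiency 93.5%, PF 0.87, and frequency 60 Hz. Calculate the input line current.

398 A

P_out = 173 × 746 = 129058 W
P_in = P_out / η = 129058 / 0.935 = 138030 W
I_L = P_in / (√3·V_L·cosφ) = 138030 / (1.732 × 230 × 0.87) = 398 A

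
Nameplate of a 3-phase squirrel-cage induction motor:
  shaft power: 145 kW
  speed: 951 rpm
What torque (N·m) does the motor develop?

1460 N·m

ω = 2π × 951/60 = 99.59 rad/s
τ = P/ω = 145000/99.59 = 1460 N·m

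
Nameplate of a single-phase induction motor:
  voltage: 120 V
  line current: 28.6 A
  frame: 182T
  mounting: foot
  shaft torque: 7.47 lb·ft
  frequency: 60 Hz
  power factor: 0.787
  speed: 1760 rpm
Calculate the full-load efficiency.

τ = 7.47 lb·ft × 1.356 = 10.13 N·m
ω = 2π × 1760/60 = 184.3 rad/s; P_out = τω = 10.13 × 184.3 = 1867 W
P_in = V·I·cosφ = 120 × 28.6 × 0.787 = 2701 W
η = P_out / P_in = 1867 / 2701 = 0.691 = 69.1%

69.1 %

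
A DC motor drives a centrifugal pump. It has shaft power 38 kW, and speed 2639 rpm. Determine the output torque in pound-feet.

ω = 2π × 2639/60 = 276.4 rad/s
τ = P/ω = 38000/276.4 = 137.5 N·m
In lb·ft: 137.5/1.356 = 101 lb·ft

101 lb·ft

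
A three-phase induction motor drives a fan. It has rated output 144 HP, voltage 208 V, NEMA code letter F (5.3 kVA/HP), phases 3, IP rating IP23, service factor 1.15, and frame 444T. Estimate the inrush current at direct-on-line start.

2120 A

S_LR = 5.3 × 144 = 763.2 kVA
I_LR = S_LR/(√3·V_L) = 763200/(1.732×208) = 2120 A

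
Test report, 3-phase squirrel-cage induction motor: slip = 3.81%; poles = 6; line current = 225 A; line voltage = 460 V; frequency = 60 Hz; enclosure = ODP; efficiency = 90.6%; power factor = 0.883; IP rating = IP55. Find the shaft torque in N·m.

P_in = √3·V·I·cosφ = 1.732 × 460 × 225 × 0.883 = 158288 W
P_out = η·P_in = 0.906 × 158288 = 143409 W
n_s = 120×60/6 = 1200 rpm; n = 1200×(1−0.0381) = 1154 rpm
ω = 2π×1154/60 = 120.8 rad/s
τ = P_out/ω = 143409/120.8 = 1190 N·m

1190 N·m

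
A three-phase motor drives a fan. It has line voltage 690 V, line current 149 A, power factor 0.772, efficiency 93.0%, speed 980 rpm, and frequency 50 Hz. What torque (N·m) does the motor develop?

P_in = √3·V·I·cosφ = 1.732 × 690 × 149 × 0.772 = 137468 W
P_out = η·P_in = 0.93 × 137468 = 127845 W
n = 980 rpm
ω = 2π×980/60 = 102.6 rad/s
τ = P_out/ω = 127845/102.6 = 1250 N·m

1250 N·m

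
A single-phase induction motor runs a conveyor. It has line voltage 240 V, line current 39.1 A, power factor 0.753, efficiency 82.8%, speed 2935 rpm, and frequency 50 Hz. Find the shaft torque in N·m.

19 N·m

P_in = V·I·cosφ = 240 × 39.1 × 0.753 = 7066 W
P_out = η·P_in = 0.828 × 7066 = 5851 W
n = 2935 rpm
ω = 2π×2935/60 = 307.4 rad/s
τ = P_out/ω = 5851/307.4 = 19 N·m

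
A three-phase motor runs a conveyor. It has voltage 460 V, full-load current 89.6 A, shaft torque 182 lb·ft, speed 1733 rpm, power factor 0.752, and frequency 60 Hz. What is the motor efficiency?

τ = 182 lb·ft × 1.356 = 246.8 N·m
ω = 2π × 1733/60 = 181.5 rad/s; P_out = τω = 246.8 × 181.5 = 44794 W
P_in = √3·V_L·I_L·cosφ = 1.732 × 460 × 89.6 × 0.752 = 53682 W
η = P_out / P_in = 44794 / 53682 = 0.834 = 83.4%

83.4 %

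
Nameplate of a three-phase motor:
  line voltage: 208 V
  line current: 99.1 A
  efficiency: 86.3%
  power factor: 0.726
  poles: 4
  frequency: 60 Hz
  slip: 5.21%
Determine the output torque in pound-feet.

92.3 lb·ft

P_in = √3·V·I·cosφ = 1.732 × 208 × 99.1 × 0.726 = 25919 W
P_out = η·P_in = 0.863 × 25919 = 22368 W
n_s = 120×60/4 = 1800 rpm; n = 1800×(1−0.0521) = 1706 rpm
ω = 2π×1706/60 = 178.7 rad/s
τ = P_out/ω = 22368/178.7 = 125.2 N·m
In lb·ft: 125.2/1.356 = 92.3 lb·ft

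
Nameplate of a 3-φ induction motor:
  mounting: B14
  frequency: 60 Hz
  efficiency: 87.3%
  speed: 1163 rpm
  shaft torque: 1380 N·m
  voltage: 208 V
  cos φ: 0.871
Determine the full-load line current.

614 A

ω = 2π×1163/60 = 121.8 rad/s; P_out = τω = 1380 × 121.8 = 168084 W
P_in = P_out / η = 168084 / 0.873 = 192536 W
I_L = P_in / (√3·V_L·cosφ) = 192536 / (1.732 × 208 × 0.871) = 614 A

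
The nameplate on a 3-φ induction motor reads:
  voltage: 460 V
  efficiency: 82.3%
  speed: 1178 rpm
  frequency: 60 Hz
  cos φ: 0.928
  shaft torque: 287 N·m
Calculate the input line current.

ω = 2π×1178/60 = 123.4 rad/s; P_out = τω = 287 × 123.4 = 35416 W
P_in = P_out / η = 35416 / 0.823 = 43033 W
I_L = P_in / (√3·V_L·cosφ) = 43033 / (1.732 × 460 × 0.928) = 58.2 A

58.2 A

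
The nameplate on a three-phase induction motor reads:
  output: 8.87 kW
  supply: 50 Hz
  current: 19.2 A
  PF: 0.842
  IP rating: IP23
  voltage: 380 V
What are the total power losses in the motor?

P_in = √3·V·I·cosφ = 1.732×380×19.2×0.842 = 10640 W
P_out = 8870 W
Losses = P_in − P_out = 10640 − 8870 = 1770 W

1.77 kW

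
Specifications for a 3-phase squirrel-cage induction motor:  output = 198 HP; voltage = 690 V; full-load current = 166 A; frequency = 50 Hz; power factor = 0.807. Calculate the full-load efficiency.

P_out = 198 × 746 = 147708 W
P_in = √3·V_L·I_L·cosφ = 1.732 × 690 × 166 × 0.807 = 160095 W
η = P_out / P_in = 147708 / 160095 = 0.923 = 92.3%

92.3 %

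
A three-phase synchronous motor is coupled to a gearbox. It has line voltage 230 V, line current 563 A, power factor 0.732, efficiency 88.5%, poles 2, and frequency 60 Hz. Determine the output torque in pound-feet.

284 lb·ft

P_in = √3·V·I·cosφ = 1.732 × 230 × 563 × 0.732 = 164171 W
P_out = η·P_in = 0.885 × 164171 = 145291 W
n = n_s = 120×60/2 = 3600 rpm (synchronous)
ω = 2π×3600/60 = 377 rad/s
τ = P_out/ω = 145291/377 = 385.4 N·m
In lb·ft: 385.4/1.356 = 284 lb·ft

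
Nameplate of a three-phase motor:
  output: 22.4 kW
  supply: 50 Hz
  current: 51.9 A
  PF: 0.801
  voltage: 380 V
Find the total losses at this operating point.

P_in = √3·V·I·cosφ = 1.732×380×51.9×0.801 = 27361 W
P_out = 22400 W
Losses = P_in − P_out = 27361 − 22400 = 4961 W

4960 W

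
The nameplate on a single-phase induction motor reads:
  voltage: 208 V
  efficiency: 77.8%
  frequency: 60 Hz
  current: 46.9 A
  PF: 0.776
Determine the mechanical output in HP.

7.89 HP

P_in = V·I·cosφ = 208 × 46.9 × 0.776 = 7570 W
P_out = η·P_in = 0.778 × 7570 = 5889 W
= 5889/746 = 7.89 HP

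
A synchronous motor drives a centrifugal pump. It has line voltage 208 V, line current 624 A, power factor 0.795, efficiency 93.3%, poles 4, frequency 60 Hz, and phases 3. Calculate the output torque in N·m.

885 N·m

P_in = √3·V·I·cosφ = 1.732 × 208 × 624 × 0.795 = 178716 W
P_out = η·P_in = 0.933 × 178716 = 166742 W
n = n_s = 120×60/4 = 1800 rpm (synchronous)
ω = 2π×1800/60 = 188.5 rad/s
τ = P_out/ω = 166742/188.5 = 885 N·m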